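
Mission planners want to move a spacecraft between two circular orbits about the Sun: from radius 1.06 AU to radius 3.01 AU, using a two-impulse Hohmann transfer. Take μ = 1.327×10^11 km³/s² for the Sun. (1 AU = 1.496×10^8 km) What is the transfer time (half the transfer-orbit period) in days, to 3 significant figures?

t = 530 days

In km: r₁ = 1.06 × 1.496×10^8 = 1.58576×10^8 km; r₂ = 3.01 × 1.496×10^8 = 4.50296×10^8 km.
Semi-major axis of the transfer orbit: a_t = (1.58576×10^8 + 4.50296×10^8)/2 = 3.04436×10^8 km.
Transfer time t = π√(a_t³/μ) = π√((3.04436×10^8)³ / 1.327×10^11) = 4.581×10^7 s.
Converting: 4.581×10^7 s ÷ 86400 s/day = 530 days.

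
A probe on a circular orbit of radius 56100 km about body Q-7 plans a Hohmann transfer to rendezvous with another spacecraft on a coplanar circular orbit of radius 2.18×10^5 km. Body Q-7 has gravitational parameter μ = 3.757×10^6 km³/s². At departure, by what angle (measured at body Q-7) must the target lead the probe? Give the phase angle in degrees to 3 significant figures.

The Hohmann ellipse has a_t = (r₁ + r₂)/2 = 1.3705×10^5 km.
The half-period of the transfer ellipse is t = π√(a_t³/μ) = 82233.3 s.
The target's mean motion on its circular orbit is ω₂ = √(μ/r₂³) = 1.90430×10^-5 rad/s.
Angle swept by the target during transfer: ω₂·t = 1.56597 rad = 89.72°.
The probe traverses 180° on the transfer ellipse, so the target must lead by 180° − 89.72° = 90.3°.

φ = 90.3°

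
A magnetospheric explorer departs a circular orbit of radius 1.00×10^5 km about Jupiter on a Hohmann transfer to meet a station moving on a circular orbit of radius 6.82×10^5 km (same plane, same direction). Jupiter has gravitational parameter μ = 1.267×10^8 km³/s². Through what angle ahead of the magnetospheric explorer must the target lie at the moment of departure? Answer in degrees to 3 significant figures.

The Hohmann ellipse has a_t = (r₁ + r₂)/2 = 3.910×10^5 km.
The half-period of the transfer ellipse is t = π√(a_t³/μ) = 68238.1 s.
The target's mean motion on its circular orbit is ω₂ = √(μ/r₂³) = 1.99853×10^-5 rad/s.
Angle swept by the target during transfer: ω₂·t = 1.3638 rad = 78.14°.
Arrival is 180° from departure on the ellipse, so φ = 180° − 78.14° = 102°.

φ = 102°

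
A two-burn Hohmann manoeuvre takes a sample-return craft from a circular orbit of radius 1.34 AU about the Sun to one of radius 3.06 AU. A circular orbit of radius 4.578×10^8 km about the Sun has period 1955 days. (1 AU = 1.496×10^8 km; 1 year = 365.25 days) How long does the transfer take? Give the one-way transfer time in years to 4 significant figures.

From Kepler's third law T² = 4π²r³/μ at r = 4.578×10^8 km, T = 1955 days = 1955 × 86400 s = 1.68912×10^8 s: μ = 4π²r³/T² = 1.32760×10^11 km³/s².
In km: r₁ = 1.34 × 1.496×10^8 = 2.00464×10^8 km; r₂ = 3.06 × 1.496×10^8 = 4.57776×10^8 km.
Semi-major axis of the transfer orbit: a_t = (2.00464×10^8 + 4.57776×10^8)/2 = 3.2912×10^8 km.
Transfer time t = π√(a_t³/μ) = π√((3.2912×10^8)³ / 1.32760×10^11) = 5.148×10^7 s.
Converting: 5.148×10^7 s ÷ 3.15576×10^7 s/year (365.25 × 86400) = 1.631 years.

t = 1.631 years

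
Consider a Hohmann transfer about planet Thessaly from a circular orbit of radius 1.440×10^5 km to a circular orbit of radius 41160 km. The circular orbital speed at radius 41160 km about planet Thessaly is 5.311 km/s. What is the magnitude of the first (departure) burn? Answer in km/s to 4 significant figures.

From the circular-orbit relation v² = μ/r at r = 41160 km: μ = v²r = (5.311)² × 41160 = 1.16099×10^6 km³/s².
Semi-major axis of the transfer orbit: a_t = (1.440×10^5 + 41160)/2 = 92580 km.
On the circular orbit at r = 1.440×10^5 km, v_c = √(μ/r) = 2.83944 km/s.
Vis-viva on the transfer ellipse at r = 1.440×10^5 km gives v_t = √[μ(2/r − 1/a_t)] = 1.89327 km/s.
Δv₁ = |v_t − v_c| = |1.89327 − 2.83944| = 0.9462 km/s.

Δv₁ = 0.9462 km/s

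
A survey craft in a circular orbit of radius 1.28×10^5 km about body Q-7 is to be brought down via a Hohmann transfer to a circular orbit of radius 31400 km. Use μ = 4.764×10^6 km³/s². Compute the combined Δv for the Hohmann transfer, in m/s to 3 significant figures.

Transfer-ellipse semi-major axis a_t = (r₁ + r₂)/2 = (1.280×10^5 + 31400)/2 = 79700 km.
Circular speed at r₁: v₁ = √(μ/r₁) = √(4.764×10^6/1.280×10^5) = 6.1007 km/s.
On the transfer ellipse at r₁, vis-viva gives v_a = √[μ(2/r₁ − 1/a_t)] = 3.8293 km/s.
First burn Δv₁ = |v_a − v₁| = 2.2714 km/s.
At r₂, v₂ = √(μ/r₂) = 12.3175 km/s.
Transfer-orbit speed at r₂: v_p = √[μ(2/r₂ − 1/a_t)] = 15.6098 km/s.
Second burn Δv₂ = |v₂ − v_p| = 3.2923 km/s.
Total Δv = Δv₁ + Δv₂ = 5.564 km/s.

Δv = 5560 m/s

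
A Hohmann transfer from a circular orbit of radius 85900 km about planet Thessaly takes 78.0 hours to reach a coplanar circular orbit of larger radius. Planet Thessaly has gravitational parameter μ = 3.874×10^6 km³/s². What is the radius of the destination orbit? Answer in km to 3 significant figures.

r₂ = 5.42×10^5 km

Transfer time t = 78.0 hours = 2.808×10^5 s, and t = π√(a_t³/μ).
So a_t = (μ t²/π²)^(1/3) = (3.874×10^6 × (2.808×10^5)² / π²)^(1/3) = 3.1397×10^5 km.
Since a_t = (r₁ + r₂)/2, r₂ = 2a_t − r₁ = 2×3.1397×10^5 − 85900 = 5.4204×10^5 km.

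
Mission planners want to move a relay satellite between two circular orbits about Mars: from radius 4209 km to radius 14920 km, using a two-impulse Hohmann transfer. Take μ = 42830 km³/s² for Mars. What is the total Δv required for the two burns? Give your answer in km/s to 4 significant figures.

Semi-major axis of the transfer orbit: a_t = (4209 + 14920)/2 = 9564.5 km.
Circular speed at r₁: v₁ = √(μ/r₁) = √(42830/4209) = 3.18996 km/s.
On the transfer ellipse at r₁, v² = μ(2/r − 1/a) gives v_p = √[μ(2/r₁ − 1/a_t)] = 3.98417 km/s.
First burn Δv₁ = |v_p − v₁| = 0.79421 km/s.
At r₂, v₂ = √(μ/r₂) = 1.6942973 km/s.
Transfer-orbit speed at r₂: v_a = √[μ(2/r₂ − 1/a_t)] = 1.1239525 km/s.
Second burn Δv₂ = |v₂ − v_a| = 0.57034 km/s.
Total Δv = Δv₁ + Δv₂ = 1.365 km/s.

Δv = 1.365 km/s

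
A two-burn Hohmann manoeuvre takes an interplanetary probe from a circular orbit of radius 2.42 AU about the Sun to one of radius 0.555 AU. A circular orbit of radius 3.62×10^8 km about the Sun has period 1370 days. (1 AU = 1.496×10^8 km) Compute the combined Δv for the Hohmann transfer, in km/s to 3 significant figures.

Δv = 18.5 km/s

From Kepler's third law T² = 4π²r³/μ at r = 3.62×10^8 km, T = 1370 days = 1370 × 86400 s = 1.18368×10^8 s: μ = 4π²r³/T² = 1.33665×10^11 km³/s².
In km: r₁ = 2.42 × 1.496×10^8 = 3.62032×10^8 km; r₂ = 0.555 × 1.496×10^8 = 8.3028×10^7 km.
Transfer-ellipse semi-major axis a_t = (r₁ + r₂)/2 = (3.62032×10^8 + 8.3028×10^7)/2 = 2.2253×10^8 km.
At r₁ the circular-orbit speed is v₁ = √(μ/r₁) = 19.215 km/s.
Transfer-orbit speed at r₁ (v² = μ(2/r − 1/a)): v_a = √[μ(2/r₁ − 1/a_t)] = 11.737 km/s.
First burn Δv₁ = |v_a − v₁| = 7.478 km/s.
At r₂, v₂ = √(μ/r₂) = 40.123 km/s.
Transfer-orbit speed at r₂: v_p = √[μ(2/r₂ − 1/a_t)] = 51.177 km/s.
Second burn Δv₂ = |v₂ − v_p| = 11.05 km/s.
Total Δv = Δv₁ + Δv₂ = 18.53 km/s.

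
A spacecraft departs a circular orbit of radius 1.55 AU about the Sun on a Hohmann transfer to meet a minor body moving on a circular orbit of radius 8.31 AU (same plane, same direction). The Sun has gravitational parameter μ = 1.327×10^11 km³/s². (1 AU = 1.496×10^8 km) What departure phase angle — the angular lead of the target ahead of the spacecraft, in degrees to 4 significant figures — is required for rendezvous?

In km: r₁ = 1.55 × 1.496×10^8 = 2.3188×10^8 km; r₂ = 8.31 × 1.496×10^8 = 1.243176×10^9 km.
Semi-major axis of the transfer orbit: a_t = (2.3188×10^8 + 1.243176×10^9)/2 = 7.37528×10^8 km.
The half-period of the transfer ellipse is t = π√(a_t³/μ) = 1.7274×10^8 s.
The target's mean motion on its circular orbit is ω₂ = √(μ/r₂³) = 8.3107×10^-9 rad/s.
Angle swept by the target during transfer: ω₂·t = 1.4356 rad = 82.25°.
The spacecraft traverses 180° on the transfer ellipse, so the target must lead by 180° − 82.25° = 97.75°.

φ = 97.75°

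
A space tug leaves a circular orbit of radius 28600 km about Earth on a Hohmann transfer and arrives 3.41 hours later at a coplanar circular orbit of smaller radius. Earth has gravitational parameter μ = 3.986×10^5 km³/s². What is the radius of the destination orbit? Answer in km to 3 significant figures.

r₂ = 7920 km

Transfer time t = 3.41 hours = 12276 s, and t = π√(a_t³/μ).
So a_t = (μ t²/π²)^(1/3) = (3.986×10^5 × (12276)² / π²)^(1/3) = 18258 km.
Since a_t = (r₁ + r₂)/2, r₂ = 2a_t − r₁ = 2×18258 − 28600 = 7916 km.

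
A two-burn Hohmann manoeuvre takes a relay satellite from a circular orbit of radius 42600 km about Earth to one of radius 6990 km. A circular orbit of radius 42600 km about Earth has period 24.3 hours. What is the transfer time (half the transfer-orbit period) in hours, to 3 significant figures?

t = 5.40 hours

From Kepler's third law T² = 4π²r³/μ at r = 42600 km, T = 24.3 hours = 24.3 × 3600 s = 87480 s: μ = 4π²r³/T² = 3.98815×10^5 km³/s².
Semi-major axis of the transfer orbit: a_t = (42600 + 6990)/2 = 24795 km.
By Kepler's third law the transfer-orbit period is T = 2π√(a_t³/μ), so t = T/2 = 19423 s.
Converting: 19423 s ÷ 3600 s/hour = 5.40 hours.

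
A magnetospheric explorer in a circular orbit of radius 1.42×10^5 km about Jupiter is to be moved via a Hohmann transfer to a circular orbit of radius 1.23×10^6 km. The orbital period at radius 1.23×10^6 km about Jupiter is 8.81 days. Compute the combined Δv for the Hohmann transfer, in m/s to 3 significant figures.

From Kepler's third law T² = 4π²r³/μ at r = 1.23×10^6 km, T = 8.81 days = 8.81 × 86400 s = 7.61184×10^5 s: μ = 4π²r³/T² = 1.26793×10^8 km³/s².
Semi-major axis of the transfer orbit: a_t = (1.420×10^5 + 1.230×10^6)/2 = 6.860×10^5 km.
At r₁ the circular-orbit speed is v₁ = √(μ/r₁) = 29.88 km/s.
On the transfer ellipse at r₁, vis-viva equation gives v_p = √[μ(2/r₁ − 1/a_t)] = 40.01 km/s.
First burn Δv₁ = |v_p − v₁| = 10.13 km/s.
Circular speed at r₂: v₂ = √(μ/r₂) = 10.153 km/s.
Transfer-orbit speed at r₂: v_a = √[μ(2/r₂ − 1/a_t)] = 4.6193 km/s.
Second burn Δv₂ = |v₂ − v_a| = 5.534 km/s.
Δv = Δv₁ + Δv₂ = 10.13 + 5.534 = 15.66 km/s.

Δv = 15700 m/s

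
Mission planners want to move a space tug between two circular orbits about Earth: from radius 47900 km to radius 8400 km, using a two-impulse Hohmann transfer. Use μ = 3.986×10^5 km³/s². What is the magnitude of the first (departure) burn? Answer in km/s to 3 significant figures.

Δv₁ = 1.31 km/s

The Hohmann ellipse has a_t = (r₁ + r₂)/2 = 28150 km.
Circular speed at r = 47900 km: v_c = √(μ/r) = 2.885 km/s.
Vis-viva on the transfer ellipse at r = 47900 km gives v_t = √[μ(2/r − 1/a_t)] = 1.576 km/s.
Δv₁ = |v_t − v_c| = |1.576 − 2.885| = 1.309 km/s.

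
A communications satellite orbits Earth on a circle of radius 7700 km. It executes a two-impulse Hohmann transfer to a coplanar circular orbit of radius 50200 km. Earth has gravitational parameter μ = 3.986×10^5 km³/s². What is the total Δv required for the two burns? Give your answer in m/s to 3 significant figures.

The Hohmann ellipse has a_t = (r₁ + r₂)/2 = 28950 km.
At r₁ the circular-orbit speed is v₁ = √(μ/r₁) = 7.1949 km/s.
On the transfer ellipse at r₁, vis-viva equation gives v_p = √[μ(2/r₁ − 1/a_t)] = 9.4744 km/s.
First burn Δv₁ = |v_p − v₁| = 2.2795 km/s.
Circular speed at r₂: v₂ = √(μ/r₂) = 2.8178 km/s.
Transfer-orbit speed at r₂: v_a = √[μ(2/r₂ − 1/a_t)] = 1.4532 km/s.
Second burn Δv₂ = |v₂ − v_a| = 1.3646 km/s.
Δv = Δv₁ + Δv₂ = 2.2795 + 1.3646 = 3.644 km/s.

Δv = 3640 m/s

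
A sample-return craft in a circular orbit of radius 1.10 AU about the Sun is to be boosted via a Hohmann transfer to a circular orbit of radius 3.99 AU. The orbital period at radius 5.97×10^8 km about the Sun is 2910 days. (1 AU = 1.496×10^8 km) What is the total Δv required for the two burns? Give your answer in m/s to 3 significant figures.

From Kepler's third law T² = 4π²r³/μ at r = 5.97×10^8 km, T = 2910 days = 2910 × 86400 s = 2.51424×10^8 s: μ = 4π²r³/T² = 1.32883×10^11 km³/s².
In km: r₁ = 1.10 × 1.496×10^8 = 1.6456×10^8 km; r₂ = 3.99 × 1.496×10^8 = 5.96904×10^8 km.
Transfer-ellipse semi-major axis a_t = (r₁ + r₂)/2 = (1.6456×10^8 + 5.96904×10^8)/2 = 3.80732×10^8 km.
At r₁ the circular-orbit speed is v₁ = √(μ/r₁) = 28.4166 km/s.
Transfer-orbit speed at r₁ (v² = μ(2/r − 1/a)): v_p = √[μ(2/r₁ − 1/a_t)] = 35.5807 km/s.
First burn Δv₁ = |v_p − v₁| = 7.1641 km/s.
Circular speed at r₂: v₂ = √(μ/r₂) = 14.92047 km/s.
Transfer-orbit speed at r₂: v_a = √[μ(2/r₂ − 1/a_t)] = 9.809228 km/s.
Second burn Δv₂ = |v₂ − v_a| = 5.1112 km/s.
Δv = Δv₁ + Δv₂ = 7.1641 + 5.1112 = 12.28 km/s.

Δv = 12300 m/s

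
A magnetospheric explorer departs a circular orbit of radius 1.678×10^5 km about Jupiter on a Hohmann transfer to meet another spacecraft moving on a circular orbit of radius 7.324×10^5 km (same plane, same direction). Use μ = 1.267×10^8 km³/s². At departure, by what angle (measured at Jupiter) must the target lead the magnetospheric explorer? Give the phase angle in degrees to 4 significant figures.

φ = 93.28°

The Hohmann ellipse has a_t = (r₁ + r₂)/2 = 4.501×10^5 km.
Transfer time t = π√(a_t³/μ) = 84280 s.
Target angular speed ω₂ = √(μ/r₂³) = 1.7958×10^-5 rad/s.
Angle swept by the target during transfer: ω₂·t = 1.5135 rad = 86.72°.
The magnetospheric explorer traverses 180° on the transfer ellipse, so the target must lead by 180° − 86.72° = 93.28°.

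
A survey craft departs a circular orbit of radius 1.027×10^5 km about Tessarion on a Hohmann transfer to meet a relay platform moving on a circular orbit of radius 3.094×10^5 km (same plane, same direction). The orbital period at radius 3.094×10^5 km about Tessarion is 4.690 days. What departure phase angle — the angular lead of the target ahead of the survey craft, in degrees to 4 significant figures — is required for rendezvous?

From Kepler's third law T² = 4π²r³/μ at r = 3.094×10^5 km, T = 4.690 days = 4.690 × 86400 s = 4.05216×10^5 s: μ = 4π²r³/T² = 7.12111×10^6 km³/s².
Semi-major axis of the transfer orbit: a_t = (1.027×10^5 + 3.094×10^5)/2 = 2.0605×10^5 km.
The half-period of the transfer ellipse is t = π√(a_t³/μ) = 1.1011×10^5 s.
The target's mean motion on its circular orbit is ω₂ = √(μ/r₂³) = 1.5506×10^-5 rad/s.
Angle swept by the target during transfer: ω₂·t = 1.7074 rad = 97.83°.
The survey craft traverses 180° on the transfer ellipse, so the target must lead by 180° − 97.83° = 82.17°.

φ = 82.17°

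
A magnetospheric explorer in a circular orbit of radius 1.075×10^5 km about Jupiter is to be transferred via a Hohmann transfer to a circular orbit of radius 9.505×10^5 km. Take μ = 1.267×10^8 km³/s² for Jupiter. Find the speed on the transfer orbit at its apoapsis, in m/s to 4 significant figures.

v = 5205 m/s

The Hohmann ellipse has a_t = (r₁ + r₂)/2 = 5.290×10^5 km.
At apoapsis, r = 9.505×10^5 km.
From the vis-viva equation, v = √[μ(2/r − 1/a_t)] = 5.205 km/s.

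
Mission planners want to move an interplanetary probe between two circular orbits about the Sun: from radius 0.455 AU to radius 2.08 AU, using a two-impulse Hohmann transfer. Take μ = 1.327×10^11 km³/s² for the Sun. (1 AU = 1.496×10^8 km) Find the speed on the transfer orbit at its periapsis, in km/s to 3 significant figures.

In km: r₁ = 0.455 × 1.496×10^8 = 6.8068×10^7 km; r₂ = 2.08 × 1.496×10^8 = 3.11168×10^8 km.
Transfer-ellipse semi-major axis a_t = (r₁ + r₂)/2 = (6.8068×10^7 + 3.11168×10^8)/2 = 1.89618×10^8 km.
The periapsis of the transfer ellipse is at r = 6.8068×10^7 km.
Applying v² = μ(2/r − 1/a_t): v = 56.56 km/s.

v = 56.6 km/s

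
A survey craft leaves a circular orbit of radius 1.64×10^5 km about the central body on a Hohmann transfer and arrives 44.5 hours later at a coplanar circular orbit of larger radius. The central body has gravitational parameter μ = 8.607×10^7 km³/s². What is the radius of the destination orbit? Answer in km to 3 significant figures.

Transfer time t = 44.5 hours = 1.602×10^5 s, and t = π√(a_t³/μ).
So a_t = (μ t²/π²)^(1/3) = (8.607×10^7 × (1.602×10^5)² / π²)^(1/3) = 6.0714×10^5 km.
Since a_t = (r₁ + r₂)/2, r₂ = 2a_t − r₁ = 2×6.0714×10^5 − 1.640×10^5 = 1.05028×10^6 km.

r₂ = 1.05×10^6 km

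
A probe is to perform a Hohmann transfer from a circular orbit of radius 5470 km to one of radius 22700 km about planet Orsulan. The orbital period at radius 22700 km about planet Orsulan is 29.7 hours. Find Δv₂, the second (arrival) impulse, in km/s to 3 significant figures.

From Kepler's third law T² = 4π²r³/μ at r = 22700 km, T = 29.7 hours = 29.7 × 3600 s = 1.0692×10^5 s: μ = 4π²r³/T² = 40394.2 km³/s².
The Hohmann ellipse has a_t = (r₁ + r₂)/2 = 14085 km.
On the circular orbit at r = 22700 km, v_c = √(μ/r) = 1.334 km/s.
Transfer-orbit speed at the same r (vis-viva, a = a_t): v_t = √[μ(2/r − 1/a_t)] = 0.8313 km/s.
Δv₂ = |v_t − v_c| = |0.8313 − 1.334| = 0.5027 km/s.

Δv₂ = 0.503 km/s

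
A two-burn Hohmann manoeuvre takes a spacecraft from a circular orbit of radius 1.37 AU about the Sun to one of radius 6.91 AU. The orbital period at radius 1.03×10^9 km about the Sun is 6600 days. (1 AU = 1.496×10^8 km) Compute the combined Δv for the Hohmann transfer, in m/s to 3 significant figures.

Δv = 12200 m/s

From Kepler's third law T² = 4π²r³/μ at r = 1.03×10^9 km, T = 6600 days = 6600 × 86400 s = 5.7024×10^8 s: μ = 4π²r³/T² = 1.32665×10^11 km³/s².
In km: r₁ = 1.37 × 1.496×10^8 = 2.04952×10^8 km; r₂ = 6.91 × 1.496×10^8 = 1.033736×10^9 km.
Transfer-ellipse semi-major axis a_t = (r₁ + r₂)/2 = (2.04952×10^8 + 1.033736×10^9)/2 = 6.19344×10^8 km.
At r₁ the circular-orbit speed is v₁ = √(μ/r₁) = 25.442 km/s.
Transfer-orbit speed at r₁ (v² = μ(2/r − 1/a)): v_p = √[μ(2/r₁ − 1/a_t)] = 32.869 km/s.
First burn Δv₁ = |v_p − v₁| = 7.427 km/s.
Circular speed at r₂: v₂ = √(μ/r₂) = 11.329 km/s.
Transfer-orbit speed at r₂: v_a = √[μ(2/r₂ − 1/a_t)] = 6.5168 km/s.
Second burn Δv₂ = |v₂ − v_a| = 4.812 km/s.
Δv = Δv₁ + Δv₂ = 7.427 + 4.812 = 12.24 km/s.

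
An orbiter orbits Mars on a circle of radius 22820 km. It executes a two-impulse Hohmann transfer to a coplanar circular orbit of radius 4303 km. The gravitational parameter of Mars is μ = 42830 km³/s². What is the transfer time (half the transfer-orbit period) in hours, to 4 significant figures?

The Hohmann ellipse has a_t = (r₁ + r₂)/2 = 13561.5 km.
By Kepler's third law the transfer-orbit period is T = 2π√(a_t³/μ), so t = T/2 = 23974 s.
Converting: 23974 s ÷ 3600 s/hour = 6.659 hours.

t = 6.659 hours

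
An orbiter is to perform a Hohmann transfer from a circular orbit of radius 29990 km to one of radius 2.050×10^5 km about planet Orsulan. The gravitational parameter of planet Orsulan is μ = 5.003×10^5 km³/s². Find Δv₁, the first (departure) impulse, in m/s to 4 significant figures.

The Hohmann ellipse has a_t = (r₁ + r₂)/2 = 1.17495×10^5 km.
On the circular orbit at r = 29990 km, v_c = √(μ/r) = 4.084 km/s.
Vis-viva on the transfer ellipse at r = 29990 km gives v_t = √[μ(2/r − 1/a_t)] = 5.395 km/s.
Δv₁ = |v_t − v_c| = |5.395 − 4.084| = 1.311 km/s.

Δv₁ = 1311 m/s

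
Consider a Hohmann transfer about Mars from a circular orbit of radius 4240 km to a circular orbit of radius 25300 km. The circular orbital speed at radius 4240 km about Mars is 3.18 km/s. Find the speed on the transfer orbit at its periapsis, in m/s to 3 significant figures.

v = 4160 m/s

From the circular-orbit relation v² = μ/r at r = 4240 km: μ = v²r = (3.18)² × 4240 = 42876.6 km³/s².
The Hohmann ellipse has a_t = (r₁ + r₂)/2 = 14770 km.
At periapsis, r = 4240 km.
Applying v² = μ(2/r − 1/a_t): v = 4.162 km/s.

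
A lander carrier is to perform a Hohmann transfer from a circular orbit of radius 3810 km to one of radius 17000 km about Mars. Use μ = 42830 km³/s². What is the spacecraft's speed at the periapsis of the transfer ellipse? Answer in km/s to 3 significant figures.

The Hohmann ellipse has a_t = (r₁ + r₂)/2 = 10405 km.
At periapsis, r = 3810 km.
From the vis-viva equation, v = √[μ(2/r − 1/a_t)] = 4.286 km/s.

v = 4.29 km/s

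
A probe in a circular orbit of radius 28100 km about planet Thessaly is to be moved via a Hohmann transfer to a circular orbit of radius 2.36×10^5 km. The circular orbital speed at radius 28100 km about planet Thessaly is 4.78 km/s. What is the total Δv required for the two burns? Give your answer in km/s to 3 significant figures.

From the circular-orbit relation v² = μ/r at r = 28100 km: μ = v²r = (4.78)² × 28100 = 6.42040×10^5 km³/s².
The Hohmann ellipse has a_t = (r₁ + r₂)/2 = 1.3205×10^5 km.
Circular speed at r₁: v₁ = √(μ/r₁) = √(6.42040×10^5/28100) = 4.7800 km/s.
On the transfer ellipse at r₁, v² = μ(2/r − 1/a) gives v_p = √[μ(2/r₁ − 1/a_t)] = 6.3902 km/s.
First burn Δv₁ = |v_p − v₁| = 1.6102 km/s.
At r₂, v₂ = √(μ/r₂) = 1.6494 km/s.
Transfer-orbit speed at r₂: v_a = √[μ(2/r₂ − 1/a_t)] = 0.76087 km/s.
Second burn Δv₂ = |v₂ − v_a| = 0.88853 km/s.
Δv = Δv₁ + Δv₂ = 1.6102 + 0.88853 = 2.499 km/s.

Δv = 2.50 km/s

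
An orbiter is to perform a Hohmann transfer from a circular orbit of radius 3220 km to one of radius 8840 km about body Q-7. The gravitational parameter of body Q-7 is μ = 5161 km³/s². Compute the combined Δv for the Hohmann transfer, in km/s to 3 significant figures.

Δv = 0.473 km/s

Semi-major axis of the transfer orbit: a_t = (3220 + 8840)/2 = 6030 km.
Circular speed at r₁: v₁ = √(μ/r₁) = √(5161/3220) = 1.2660 km/s.
On the transfer ellipse at r₁, v² = μ(2/r − 1/a) gives v_p = √[μ(2/r₁ − 1/a_t)] = 1.5329 km/s.
First burn Δv₁ = |v_p − v₁| = 0.2669 km/s.
Circular speed at r₂: v₂ = √(μ/r₂) = 0.7641 km/s.
Transfer-orbit speed at r₂: v_a = √[μ(2/r₂ − 1/a_t)] = 0.5584 km/s.
Second burn Δv₂ = |v₂ − v_a| = 0.2057 km/s.
Δv = Δv₁ + Δv₂ = 0.2669 + 0.2057 = 0.4726 km/s.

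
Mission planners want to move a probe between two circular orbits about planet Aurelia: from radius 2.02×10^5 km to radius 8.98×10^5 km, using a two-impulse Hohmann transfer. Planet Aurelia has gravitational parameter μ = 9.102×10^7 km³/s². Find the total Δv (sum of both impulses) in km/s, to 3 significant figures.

Transfer-ellipse semi-major axis a_t = (r₁ + r₂)/2 = (2.020×10^5 + 8.980×10^5)/2 = 5.500×10^5 km.
At r₁ the circular-orbit speed is v₁ = √(μ/r₁) = 21.227 km/s.
On the transfer ellipse at r₁, v² = μ(2/r − 1/a) gives v_p = √[μ(2/r₁ − 1/a_t)] = 27.124 km/s.
First burn Δv₁ = |v_p − v₁| = 5.897 km/s.
Circular speed at r₂: v₂ = √(μ/r₂) = 10.0677 km/s.
Transfer-orbit speed at r₂: v_a = √[μ(2/r₂ − 1/a_t)] = 6.10133 km/s.
Second burn Δv₂ = |v₂ − v_a| = 3.966 km/s.
Δv = Δv₁ + Δv₂ = 5.897 + 3.966 = 9.863 km/s.

Δv = 9.86 km/s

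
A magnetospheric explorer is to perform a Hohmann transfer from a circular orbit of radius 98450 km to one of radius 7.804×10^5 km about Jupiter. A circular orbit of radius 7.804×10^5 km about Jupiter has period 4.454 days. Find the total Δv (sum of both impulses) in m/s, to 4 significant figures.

Δv = 18640 m/s

From Kepler's third law T² = 4π²r³/μ at r = 7.804×10^5 km, T = 4.454 days = 4.454 × 86400 s = 3.848256×10^5 s: μ = 4π²r³/T² = 1.26702×10^8 km³/s².
Semi-major axis of the transfer orbit: a_t = (98450 + 7.804×10^5)/2 = 4.39425×10^5 km.
Circular speed at r₁: v₁ = √(μ/r₁) = √(1.26702×10^8/98450) = 35.874 km/s.
On the transfer ellipse at r₁, vis-viva gives v_p = √[μ(2/r₁ − 1/a_t)] = 47.808 km/s.
First burn Δv₁ = |v_p − v₁| = 11.93 km/s.
Circular speed at r₂: v₂ = √(μ/r₂) = 12.742 km/s.
Transfer-orbit speed at r₂: v_a = √[μ(2/r₂ − 1/a_t)] = 6.0311 km/s.
Second burn Δv₂ = |v₂ − v_a| = 6.711 km/s.
Total Δv = Δv₁ + Δv₂ = 18.64 km/s.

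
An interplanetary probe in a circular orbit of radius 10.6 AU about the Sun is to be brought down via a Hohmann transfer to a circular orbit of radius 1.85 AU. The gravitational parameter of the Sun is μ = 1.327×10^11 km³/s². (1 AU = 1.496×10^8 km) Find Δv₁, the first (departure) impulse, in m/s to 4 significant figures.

Δv₁ = 4161 m/s

In km: r₁ = 10.6 × 1.496×10^8 = 1.58576×10^9 km; r₂ = 1.85 × 1.496×10^8 = 2.7676×10^8 km.
The Hohmann ellipse has a_t = (r₁ + r₂)/2 = 9.3126×10^8 km.
Circular speed at r = 1.58576×10^9 km: v_c = √(μ/r) = 9.148 km/s.
Transfer-orbit speed at the same r (vis-viva, a = a_t): v_t = √[μ(2/r − 1/a_t)] = 4.987 km/s.
Δv₁ = |v_t − v_c| = |4.987 − 9.148| = 4.161 km/s.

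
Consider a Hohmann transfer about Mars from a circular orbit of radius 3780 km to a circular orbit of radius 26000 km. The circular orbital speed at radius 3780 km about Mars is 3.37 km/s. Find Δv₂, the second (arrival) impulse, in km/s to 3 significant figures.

From the circular-orbit relation v² = μ/r at r = 3780 km: μ = v²r = (3.37)² × 3780 = 42929.1 km³/s².
Transfer-ellipse semi-major axis a_t = (r₁ + r₂)/2 = (3780 + 26000)/2 = 14890 km.
On the circular orbit at r = 26000 km, v_c = √(μ/r) = 1.28496 km/s.
Transfer-orbit speed at the same r (vis-viva, a = a_t): v_t = √[μ(2/r − 1/a_t)] = 0.647422 km/s.
Δv₂ = |v_t − v_c| = |0.647422 − 1.28496| = 0.6375 km/s.

Δv₂ = 0.638 km/s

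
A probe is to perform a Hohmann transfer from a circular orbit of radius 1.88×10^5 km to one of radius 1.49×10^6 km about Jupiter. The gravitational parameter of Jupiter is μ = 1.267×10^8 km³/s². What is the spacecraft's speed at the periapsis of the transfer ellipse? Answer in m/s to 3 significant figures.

v = 34600 m/s

Semi-major axis of the transfer orbit: a_t = (1.880×10^5 + 1.490×10^6)/2 = 8.390×10^5 km.
At periapsis, r = 1.880×10^5 km.
Applying v² = μ(2/r − 1/a_t): v = 34.60 km/s.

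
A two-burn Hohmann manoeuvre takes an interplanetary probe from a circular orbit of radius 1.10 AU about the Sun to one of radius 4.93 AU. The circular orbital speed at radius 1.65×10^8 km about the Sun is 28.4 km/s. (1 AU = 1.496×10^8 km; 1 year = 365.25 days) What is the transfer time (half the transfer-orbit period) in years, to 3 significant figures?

t = 2.61 years

From the circular-orbit relation v² = μ/r at r = 1.65×10^8 km: μ = v²r = (28.4)² × 1.65×10^8 = 1.33082×10^11 km³/s².
In km: r₁ = 1.10 × 1.496×10^8 = 1.6456×10^8 km; r₂ = 4.93 × 1.496×10^8 = 7.37528×10^8 km.
Transfer-ellipse semi-major axis a_t = (r₁ + r₂)/2 = (1.6456×10^8 + 7.37528×10^8)/2 = 4.51044×10^8 km.
Transfer time t = π√(a_t³/μ) = π√((4.51044×10^8)³ / 1.33082×10^11) = 8.249×10^7 s.
Converting: 8.249×10^7 s ÷ 3.15576×10^7 s/year (365.25 × 86400) = 2.61 years.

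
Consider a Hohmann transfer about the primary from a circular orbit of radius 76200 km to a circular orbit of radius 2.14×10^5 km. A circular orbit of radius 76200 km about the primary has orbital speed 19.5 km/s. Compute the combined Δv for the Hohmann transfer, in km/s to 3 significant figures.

Δv = 7.39 km/s

From the circular-orbit relation v² = μ/r at r = 76200 km: μ = v²r = (19.5)² × 76200 = 2.89750×10^7 km³/s².
Semi-major axis of the transfer orbit: a_t = (76200 + 2.140×10^5)/2 = 1.451×10^5 km.
At r₁ the circular-orbit speed is v₁ = √(μ/r₁) = 19.500 km/s.
Transfer-orbit speed at r₁ (vis-viva equation): v_p = √[μ(2/r₁ − 1/a_t)] = 23.681 km/s.
First burn Δv₁ = |v_p − v₁| = 4.181 km/s.
Circular speed at r₂: v₂ = √(μ/r₂) = 11.636 km/s.
Transfer-orbit speed at r₂: v_a = √[μ(2/r₂ − 1/a_t)] = 8.4324 km/s.
Second burn Δv₂ = |v₂ − v_a| = 3.204 km/s.
Δv = Δv₁ + Δv₂ = 4.181 + 3.204 = 7.385 km/s.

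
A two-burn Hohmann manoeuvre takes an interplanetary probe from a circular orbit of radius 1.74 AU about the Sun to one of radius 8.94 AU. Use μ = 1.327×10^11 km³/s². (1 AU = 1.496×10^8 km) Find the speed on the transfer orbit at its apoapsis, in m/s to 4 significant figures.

In km: r₁ = 1.74 × 1.496×10^8 = 2.60304×10^8 km; r₂ = 8.94 × 1.496×10^8 = 1.337424×10^9 km.
Semi-major axis of the transfer orbit: a_t = (2.60304×10^8 + 1.337424×10^9)/2 = 7.98864×10^8 km.
At apoapsis, r = 1.337424×10^9 km.
Vis-viva: v = √[μ(2/r − 1/a_t)] = √[1.327×10^11 × (2/1.337424×10^9 − 1/7.98864×10^8)] = 5.686 km/s.

v = 5686 m/s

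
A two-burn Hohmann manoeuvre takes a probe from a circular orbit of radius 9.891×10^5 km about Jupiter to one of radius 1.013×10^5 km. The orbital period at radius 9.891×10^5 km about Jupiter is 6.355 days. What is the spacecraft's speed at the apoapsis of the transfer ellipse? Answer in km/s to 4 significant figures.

From Kepler's third law T² = 4π²r³/μ at r = 9.891×10^5 km, T = 6.355 days = 6.355 × 86400 s = 5.49072×10^5 s: μ = 4π²r³/T² = 1.26713×10^8 km³/s².
Transfer-ellipse semi-major axis a_t = (r₁ + r₂)/2 = (9.891×10^5 + 1.013×10^5)/2 = 5.452×10^5 km.
The apoapsis of the transfer ellipse is at r = 9.891×10^5 km.
Applying v² = μ(2/r − 1/a_t): v = 4.879 km/s.

v = 4.879 km/s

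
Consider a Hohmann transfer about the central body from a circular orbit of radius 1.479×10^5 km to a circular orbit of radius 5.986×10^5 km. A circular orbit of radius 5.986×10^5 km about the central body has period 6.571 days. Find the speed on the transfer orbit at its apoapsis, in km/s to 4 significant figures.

From Kepler's third law T² = 4π²r³/μ at r = 5.986×10^5 km, T = 6.571 days = 6.571 × 86400 s = 5.677344×10^5 s: μ = 4π²r³/T² = 2.62712×10^7 km³/s².
Transfer-ellipse semi-major axis a_t = (r₁ + r₂)/2 = (1.479×10^5 + 5.986×10^5)/2 = 3.7325×10^5 km.
At apoapsis, r = 5.986×10^5 km.
From the vis-viva equation, v = √[μ(2/r − 1/a_t)] = 4.170 km/s.

v = 4.170 km/s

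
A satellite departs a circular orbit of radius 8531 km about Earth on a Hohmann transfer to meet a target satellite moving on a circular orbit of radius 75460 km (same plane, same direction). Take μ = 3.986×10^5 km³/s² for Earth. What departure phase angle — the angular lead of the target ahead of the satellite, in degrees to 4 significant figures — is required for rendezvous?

φ = 105.3°

Transfer-ellipse semi-major axis a_t = (r₁ + r₂)/2 = (8531 + 75460)/2 = 41995.5 km.
Transfer time t = π√(a_t³/μ) = 42820 s.
Target angular speed ω₂ = √(μ/r₂³) = 3.046×10^-5 rad/s.
Angle swept by the target during transfer: ω₂·t = 1.3043 rad = 74.73°.
Arrival is 180° from departure on the ellipse, so φ = 180° − 74.73° = 105.3°.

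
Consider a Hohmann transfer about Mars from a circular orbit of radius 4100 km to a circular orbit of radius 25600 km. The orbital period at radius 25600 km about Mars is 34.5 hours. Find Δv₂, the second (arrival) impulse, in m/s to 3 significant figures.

From Kepler's third law T² = 4π²r³/μ at r = 25600 km, T = 34.5 hours = 34.5 × 3600 s = 1.242×10^5 s: μ = 4π²r³/T² = 42937.5 km³/s².
Semi-major axis of the transfer orbit: a_t = (4100 + 25600)/2 = 14850 km.
On the circular orbit at r = 25600 km, v_c = √(μ/r) = 1.2951 km/s.
Transfer-orbit speed at the same r (vis-viva, a = a_t): v_t = √[μ(2/r − 1/a_t)] = 0.68050 km/s.
Δv₂ = |v_t − v_c| = |0.68050 − 1.2951| = 0.6146 km/s.

Δv₂ = 615 m/s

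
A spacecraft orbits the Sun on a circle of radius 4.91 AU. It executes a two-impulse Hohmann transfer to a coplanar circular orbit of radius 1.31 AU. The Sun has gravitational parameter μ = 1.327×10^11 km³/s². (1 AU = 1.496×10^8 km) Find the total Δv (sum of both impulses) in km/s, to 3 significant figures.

Δv = 11.4 km/s

In km: r₁ = 4.91 × 1.496×10^8 = 7.34536×10^8 km; r₂ = 1.31 × 1.496×10^8 = 1.95976×10^8 km.
Semi-major axis of the transfer orbit: a_t = (7.34536×10^8 + 1.95976×10^8)/2 = 4.65256×10^8 km.
At r₁ the circular-orbit speed is v₁ = √(μ/r₁) = 13.441 km/s.
On the transfer ellipse at r₁, vis-viva gives v_a = √[μ(2/r₁ − 1/a_t)] = 8.7234 km/s.
First burn Δv₁ = |v_a − v₁| = 4.718 km/s.
At r₂, v₂ = √(μ/r₂) = 26.022 km/s.
Transfer-orbit speed at r₂: v_p = √[μ(2/r₂ − 1/a_t)] = 32.696 km/s.
Second burn Δv₂ = |v₂ − v_p| = 6.674 km/s.
Δv = Δv₁ + Δv₂ = 4.718 + 6.674 = 11.39 km/s.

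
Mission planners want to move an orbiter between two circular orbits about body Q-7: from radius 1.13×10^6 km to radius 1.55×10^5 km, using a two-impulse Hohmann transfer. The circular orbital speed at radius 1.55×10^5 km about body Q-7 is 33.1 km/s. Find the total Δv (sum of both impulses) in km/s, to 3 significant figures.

From the circular-orbit relation v² = μ/r at r = 1.55×10^5 km: μ = v²r = (33.1)² × 1.55×10^5 = 1.69820×10^8 km³/s².
The Hohmann ellipse has a_t = (r₁ + r₂)/2 = 6.425×10^5 km.
At r₁ the circular-orbit speed is v₁ = √(μ/r₁) = 12.259 km/s.
Transfer-orbit speed at r₁ (vis-viva): v_a = √[μ(2/r₁ − 1/a_t)] = 6.0212 km/s.
First burn Δv₁ = |v_a − v₁| = 6.2378 km/s.
Circular speed at r₂: v₂ = √(μ/r₂) = 33.100 km/s.
Transfer-orbit speed at r₂: v_p = √[μ(2/r₂ − 1/a_t)] = 43.897 km/s.
Second burn Δv₂ = |v₂ − v_p| = 10.797 km/s.
Δv = Δv₁ + Δv₂ = 6.2378 + 10.797 = 17.03 km/s.

Δv = 17.0 km/s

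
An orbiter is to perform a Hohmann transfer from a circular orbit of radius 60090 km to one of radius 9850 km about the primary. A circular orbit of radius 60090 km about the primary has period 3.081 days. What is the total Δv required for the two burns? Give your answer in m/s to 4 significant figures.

From Kepler's third law T² = 4π²r³/μ at r = 60090 km, T = 3.081 days = 3.081 × 86400 s = 2.661984×10^5 s: μ = 4π²r³/T² = 1.20880×10^5 km³/s².
Transfer-ellipse semi-major axis a_t = (r₁ + r₂)/2 = (60090 + 9850)/2 = 34970 km.
At r₁ the circular-orbit speed is v₁ = √(μ/r₁) = 1.4183 km/s.
On the transfer ellipse at r₁, vis-viva gives v_a = √[μ(2/r₁ − 1/a_t)] = 0.75274 km/s.
First burn Δv₁ = |v_a − v₁| = 0.6656 km/s.
At r₂, v₂ = √(μ/r₂) = 3.503 km/s.
Transfer-orbit speed at r₂: v_p = √[μ(2/r₂ − 1/a_t)] = 4.592 km/s.
Second burn Δv₂ = |v₂ − v_p| = 1.089 km/s.
Δv = Δv₁ + Δv₂ = 0.6656 + 1.089 = 1.755 km/s.

Δv = 1755 m/s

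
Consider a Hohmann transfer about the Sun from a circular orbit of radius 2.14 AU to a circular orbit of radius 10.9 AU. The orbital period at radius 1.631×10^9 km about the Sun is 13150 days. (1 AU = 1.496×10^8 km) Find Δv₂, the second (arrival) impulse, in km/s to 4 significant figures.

Δv₂ = 3.853 km/s

From Kepler's third law T² = 4π²r³/μ at r = 1.631×10^9 km, T = 13150 days = 13150 × 86400 s = 1.13616×10^9 s: μ = 4π²r³/T² = 1.32691×10^11 km³/s².
In km: r₁ = 2.14 × 1.496×10^8 = 3.20144×10^8 km; r₂ = 10.9 × 1.496×10^8 = 1.63064×10^9 km.
Transfer-ellipse semi-major axis a_t = (r₁ + r₂)/2 = (3.20144×10^8 + 1.63064×10^9)/2 = 9.75392×10^8 km.
Circular speed at r = 1.63064×10^9 km: v_c = √(μ/r) = 9.021 km/s.
Transfer-orbit speed at the same r (vis-viva, a = a_t): v_t = √[μ(2/r − 1/a_t)] = 5.168 km/s.
Δv₂ = |v_t − v_c| = |5.168 − 9.021| = 3.853 km/s.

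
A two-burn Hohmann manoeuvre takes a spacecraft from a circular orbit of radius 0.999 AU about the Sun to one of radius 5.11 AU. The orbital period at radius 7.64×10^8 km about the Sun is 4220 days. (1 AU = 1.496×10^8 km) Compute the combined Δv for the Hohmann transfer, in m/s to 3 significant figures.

From Kepler's third law T² = 4π²r³/μ at r = 7.64×10^8 km, T = 4220 days = 4220 × 86400 s = 3.64608×10^8 s: μ = 4π²r³/T² = 1.32430×10^11 km³/s².
In km: r₁ = 0.999 × 1.496×10^8 = 1.494504×10^8 km; r₂ = 5.11 × 1.496×10^8 = 7.64456×10^8 km.
Transfer-ellipse semi-major axis a_t = (r₁ + r₂)/2 = (1.494504×10^8 + 7.64456×10^8)/2 = 4.569532×10^8 km.
At r₁ the circular-orbit speed is v₁ = √(μ/r₁) = 29.76769 km/s.
Transfer-orbit speed at r₁ (vis-viva equation): v_p = √[μ(2/r₁ − 1/a_t)] = 38.50220 km/s.
First burn Δv₁ = |v_p − v₁| = 8.735 km/s.
At r₂, v₂ = √(μ/r₂) = 13.162 km/s.
Transfer-orbit speed at r₂: v_a = √[μ(2/r₂ − 1/a_t)] = 7.5271 km/s.
Second burn Δv₂ = |v₂ − v_a| = 5.635 km/s.
Δv = Δv₁ + Δv₂ = 8.735 + 5.635 = 14.37 km/s.

Δv = 14400 m/s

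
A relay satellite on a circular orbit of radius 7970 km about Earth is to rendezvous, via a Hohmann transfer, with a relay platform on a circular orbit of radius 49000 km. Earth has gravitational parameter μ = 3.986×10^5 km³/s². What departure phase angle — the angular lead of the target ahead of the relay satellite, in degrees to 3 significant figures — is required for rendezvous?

Semi-major axis of the transfer orbit: a_t = (7970 + 49000)/2 = 28485 km.
Transfer time t = π√(a_t³/μ) = 23922.44 s.
Target angular speed ω₂ = √(μ/r₂³) = 5.820691×10^-5 rad/s.
Angle swept by the target during transfer: ω₂·t = 1.3925 rad = 79.78°.
Arrival is 180° from departure on the ellipse, so φ = 180° − 79.78° = 100°.

φ = 100°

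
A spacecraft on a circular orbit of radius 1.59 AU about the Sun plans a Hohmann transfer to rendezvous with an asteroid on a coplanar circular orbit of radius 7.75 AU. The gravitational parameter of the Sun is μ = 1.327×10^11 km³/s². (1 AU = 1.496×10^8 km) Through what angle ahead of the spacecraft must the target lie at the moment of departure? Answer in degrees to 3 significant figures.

In km: r₁ = 1.59 × 1.496×10^8 = 2.37864×10^8 km; r₂ = 7.75 × 1.496×10^8 = 1.1594×10^9 km.
The Hohmann ellipse has a_t = (r₁ + r₂)/2 = 6.98632×10^8 km.
The half-period of the transfer ellipse is t = π√(a_t³/μ) = 1.5925×10^8 s.
Target angular speed ω₂ = √(μ/r₂³) = 9.2275×10^-9 rad/s.
Angle swept by the target during transfer: ω₂·t = 1.4695 rad = 84.20°.
Arrival is 180° from departure on the ellipse, so φ = 180° − 84.20° = 95.8°.

φ = 95.8°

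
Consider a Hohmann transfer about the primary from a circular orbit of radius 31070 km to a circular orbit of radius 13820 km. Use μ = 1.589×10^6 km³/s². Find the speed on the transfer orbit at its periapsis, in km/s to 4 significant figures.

The Hohmann ellipse has a_t = (r₁ + r₂)/2 = 22445 km.
The periapsis of the transfer ellipse is at r = 13820 km.
Applying v² = μ(2/r − 1/a_t): v = 12.62 km/s.

v = 12.62 km/s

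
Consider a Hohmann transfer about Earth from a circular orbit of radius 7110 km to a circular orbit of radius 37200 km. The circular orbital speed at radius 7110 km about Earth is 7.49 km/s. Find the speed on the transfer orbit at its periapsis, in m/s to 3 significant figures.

v = 9710 m/s

From the circular-orbit relation v² = μ/r at r = 7110 km: μ = v²r = (7.49)² × 7110 = 3.98872×10^5 km³/s².
The Hohmann ellipse has a_t = (r₁ + r₂)/2 = 22155 km.
At periapsis, r = 7110 km.
Applying v² = μ(2/r − 1/a_t): v = 9.705 km/s.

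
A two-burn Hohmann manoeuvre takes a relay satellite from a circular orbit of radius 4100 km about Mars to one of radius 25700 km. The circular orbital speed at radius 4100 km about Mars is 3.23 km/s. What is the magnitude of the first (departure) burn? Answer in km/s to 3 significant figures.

From the circular-orbit relation v² = μ/r at r = 4100 km: μ = v²r = (3.23)² × 4100 = 42774.9 km³/s².
The Hohmann ellipse has a_t = (r₁ + r₂)/2 = 14900 km.
Circular speed at r = 4100 km: v_c = √(μ/r) = 3.230 km/s.
Transfer-orbit speed at the same r (vis-viva, a = a_t): v_t = √[μ(2/r − 1/a_t)] = 4.242 km/s.
Δv₁ = |v_t − v_c| = |4.242 − 3.230| = 1.012 km/s.

Δv₁ = 1.01 km/s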